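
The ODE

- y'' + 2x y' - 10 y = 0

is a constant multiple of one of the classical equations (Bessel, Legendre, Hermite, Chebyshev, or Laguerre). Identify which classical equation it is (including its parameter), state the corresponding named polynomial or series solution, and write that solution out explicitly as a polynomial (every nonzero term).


All three coefficients share the factor -1; dividing through by -1 gives  y'' - 2x y' + 10 y = 0.
This matches the Hermite equation y'' - 2x y' + 2n y = 0 with 2n = 10, so n = 5; the polynomial solution is H_5(x).
With y = sum_k a_k x^k, matching x^k gives (k+2)(k+1) a_{k+2} = 2(k - n) a_k = 2(k - 5) a_k. The right side vanishes at k = 5, so the series with the parity of 5 terminates at degree 5.
Standard normalization: leading coefficient of H_n is 2^n, so a_5 = 2^5 = 32. Work downward with a_k = (k+1)(k+2) a_{k+2} / (2(k - n)):
  a_3 = (4)(5)(32) / (2(3 - 5)) = 640/(-4) = -160
  a_1 = (2)(3)(-160) / (2(1 - 5)) = -960/(-8) = 120
Hence H_5(x) = 32 x^5 - 160 x^3 + 120 x.

H_5(x); series = 32 x^5 - 160 x^3 + 120 x


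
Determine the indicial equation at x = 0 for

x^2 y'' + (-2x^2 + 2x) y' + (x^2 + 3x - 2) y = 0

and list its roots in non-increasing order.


Divide by x^2 to reach normal form y'' + P_1(x) y' + P_2(x) y = 0 with P_1(x) = -2 + 2/x and P_2(x) = 1 + 3/x - 2/x^2.
x = 0 is a singular point because the y'-coefficient -2 + 2/x has a pole at x = 0 and the y-coefficient 1 + 3/x - 2/x^2 has a pole at x = 0.
It is a regular singular point because x P_1(x) = p(x) = 2 - 2x and x^2 P_2(x) = q(x) = x^2 + 3x - 2 are polynomials, hence analytic at x = 0.
p(0) = 2,  q(0) = -2.
Indicial equation: r(r-1) + p(0) r + q(0) = 0, i.e. r^2 + (p(0) - 1) r + q(0) = 0, i.e. r^2 + 1 r - 2 = 0.
Discriminant: (1)^2 - 4(-2) = 9, so r = (-1 ± 3)/2.
Solving: r_1 = 1, r_2 = -2.

indicial: r^2 + 1 r - 2 = 0; roots r_1 = 1, r_2 = -2


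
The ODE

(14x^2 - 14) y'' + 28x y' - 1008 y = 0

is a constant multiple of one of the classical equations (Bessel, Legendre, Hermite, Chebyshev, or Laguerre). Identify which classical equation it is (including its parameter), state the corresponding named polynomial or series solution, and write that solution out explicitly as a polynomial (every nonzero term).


All three coefficients share the factor -14; dividing through by -14 gives  (1 - x^2) y'' - 2x y' + 72 y = 0.
This matches the Legendre equation (1 - x^2) y'' - 2x y' + n(n+1) y = 0 (note the -2x y' term) with n(n+1) = 72, so n = 8; the polynomial solution is P_8(x).
With y = sum_k a_k x^k, matching x^k gives (k+2)(k+1) a_{k+2} = [k(k+1) - n(n+1)] a_k = (k - 8)(k + 9) a_k. The right side vanishes at k = 8, so the series with the parity of 8 terminates at degree 8.
Standard normalization (P_n(1) = 1): leading coefficient (2n)!/(2^n (n!)^2) = 20922789888000/(256*1625702400) = 6435/128, so a_8 = 6435/128. Work downward with a_k = (k+1)(k+2) a_{k+2} / ((k - 8)(k + 9)):
  a_6 = (7)(8)(6435/128) / ((6 - 8)(6 + 9)) = (45045/16)/(-30) = -3003/32
  a_4 = (5)(6)(-3003/32) / ((4 - 8)(4 + 9)) = (-45045/16)/(-52) = 3465/64
  a_2 = (3)(4)(3465/64) / ((2 - 8)(2 + 9)) = (10395/16)/(-66) = -315/32
  a_0 = (1)(2)(-315/32) / ((0 - 8)(0 + 9)) = (-315/16)/(-72) = 35/128
Hence P_8(x) = 6435 x^8/128 - 3003 x^6/32 + 3465 x^4/64 - 315 x^2/32 + 35/128.

P_8(x); series = 6435 x^8/128 - 3003 x^6/32 + 3465 x^4/64 - 315 x^2/32 + 35/128


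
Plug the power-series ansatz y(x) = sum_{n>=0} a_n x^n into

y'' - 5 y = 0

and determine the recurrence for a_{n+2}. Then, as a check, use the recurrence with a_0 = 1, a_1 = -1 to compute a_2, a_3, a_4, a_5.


Substitute y = sum_n a_n x^n into y'' + (const) y = 0.
y''(x) = sum_{n>=0} (n+2)(n+1) a_{n+2} x^n.
The ODE becomes sum_n [(n+2)(n+1) a_{n+2} - 5 a_n] x^n = 0.
Setting each coefficient to zero gives the recurrence:
  (n+2)(n+1) a_{n+2} - 5 a_n = 0,
  a_{n+2} = 5 / ((n+1)(n+2)) a_n.

Check with a_0 = 1, a_1 = -1 (apply the recurrence for n = 0, 1, 2, 3): a_0 = 1, a_1 = -1, a_2 = 5/2, a_3 = -5/6, a_4 = 25/24, a_5 = -5/24.

a_{n+2} = 5/((n+1)(n+2)) * a_n; check: a_0 = 1, a_1 = -1, a_2 = 5/2, a_3 = -5/6, a_4 = 25/24, a_5 = -5/24


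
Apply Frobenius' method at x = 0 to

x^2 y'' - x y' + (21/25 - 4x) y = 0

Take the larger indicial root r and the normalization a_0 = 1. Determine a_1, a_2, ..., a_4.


Write in Frobenius form y'' + (p(x)/x) y' + (q(x)/x^2) y = 0:
  p(x) = -1,  q(x) = 21/25 - 4x.
Indicial equation: r(r-1) + (-1) r + (21/25) = 0 -> roots r_1 = 7/5, r_2 = 3/5.
Take r = r_1 = 7/5. Let y(x) = x^r sum_{n>=0} a_n x^n with a_0 = 1.
Substitute y = x^r sum a_n x^n and match x^{r+n}. The recurrence is
  D(n) a_n - 4 a_{n-1} = 0,  where D(n) = (r+n)(r+n-1) + (-1)(r+n) + (21/25).
  a_n = 4 / D(n) * a_{n-1}.
Since the indicial polynomial factors as (r - r_1)(r - r_2), D(n) = (r_1 + n - r_1)(r_1 + n - r_2) = n(n + 4/5).
Evaluating step by step (a_0 = 1):
  n = 1: D(1) = 1(1 + 4/5) = 9/5; numerator = 4(1) = 4; a_1 = (4)/(9/5) = 20/9
  n = 2: D(2) = 2(2 + 4/5) = 28/5; numerator = 4(20/9) = 80/9; a_2 = (80/9)/(28/5) = 100/63
  n = 3: D(3) = 3(3 + 4/5) = 57/5; numerator = 4(100/63) = 400/63; a_3 = (400/63)/(57/5) = 2000/3591
  n = 4: D(4) = 4(4 + 4/5) = 96/5; numerator = 4(2000/3591) = 8000/3591; a_4 = (8000/3591)/(96/5) = 1250/10773

r = 7/5; a_0 = 1; a_1 = 20/9; a_2 = 100/63; a_3 = 2000/3591; a_4 = 1250/10773


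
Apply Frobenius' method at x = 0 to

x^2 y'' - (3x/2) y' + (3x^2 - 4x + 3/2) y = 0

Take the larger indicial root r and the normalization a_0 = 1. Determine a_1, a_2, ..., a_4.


Write in Frobenius form y'' + (p(x)/x) y' + (q(x)/x^2) y = 0:
  p(x) = -3/2,  q(x) = 3x^2 - 4x + 3/2.
Indicial equation: r(r-1) + (-3/2) r + (3/2) = 0 -> roots r_1 = 3/2, r_2 = 1.
Take r = r_1 = 3/2. Let y(x) = x^r sum_{n>=0} a_n x^n with a_0 = 1.
Substitute y = x^r sum a_n x^n and match x^{r+n}. The recurrence is
  D(n) a_n - 4 a_{n-1} + 3 a_{n-2} = 0,  where D(n) = (r+n)(r+n-1) + (-3/2)(r+n) + (3/2).
  a_n = [4 a_{n-1} - 3 a_{n-2}] / D(n).
Since the indicial polynomial factors as (r - r_1)(r - r_2), D(n) = (r_1 + n - r_1)(r_1 + n - r_2) = n(n + 1/2).
Evaluating step by step (a_0 = 1):
  n = 1: D(1) = 1(1 + 1/2) = 3/2; numerator = 4(1) = 4; a_1 = (4)/(3/2) = 8/3
  n = 2: D(2) = 2(2 + 1/2) = 5; numerator = 4(8/3) - 3(1) = 23/3; a_2 = (23/3)/(5) = 23/15
  n = 3: D(3) = 3(3 + 1/2) = 21/2; numerator = 4(23/15) - 3(8/3) = -28/15; a_3 = (-28/15)/(21/2) = -8/45
  n = 4: D(4) = 4(4 + 1/2) = 18; numerator = 4(-8/45) - 3(23/15) = -239/45; a_4 = (-239/45)/(18) = -239/810

r = 3/2; a_0 = 1; a_1 = 8/3; a_2 = 23/15; a_3 = -8/45; a_4 = -239/810


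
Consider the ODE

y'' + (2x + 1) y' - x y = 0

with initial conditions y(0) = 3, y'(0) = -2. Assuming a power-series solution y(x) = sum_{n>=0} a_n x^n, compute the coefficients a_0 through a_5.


Ansatz: y(x) = sum_{n>=0} a_n x^n, so y'(x) = sum_{n>=1} n a_n x^(n-1) and y''(x) = sum_{n>=2} n(n-1) a_n x^(n-2).
Substitute into P(x) y'' + Q(x) y' + R(x) y = 0 with P(x) = 1, Q(x) = 2x + 1, R(x) = -x, and match powers of x.
Initial conditions: a_0 = 3, a_1 = -2.
Setting the coefficient of each power of x to zero and solving order by order (substituting the coefficients already found):
  x^0: 2 a_2 + a_1 = 0  ->  2 a_2 = -a_1 = 2  ->  a_2 = 1
  x^1: 6 a_3 + 2 a_2 + 2 a_1 - a_0 = 0  ->  6 a_3 = -2 a_2 - 2 a_1 + a_0 = 5  ->  a_3 = 5/6
  x^2: 12 a_4 + 3 a_3 + 4 a_2 - a_1 = 0  ->  12 a_4 = -3 a_3 - 4 a_2 + a_1 = -17/2  ->  a_4 = -17/24
  x^3: 20 a_5 + 4 a_4 + 6 a_3 - a_2 = 0  ->  20 a_5 = -4 a_4 - 6 a_3 + a_2 = -7/6  ->  a_5 = -7/120
Truncated series: y(x) = 3 - 2 x + x^2 + (5/6) x^3 - (17/24) x^4 - (7/120) x^5 + O(x^6).

a_0 = 3; a_1 = -2; a_2 = 1; a_3 = 5/6; a_4 = -17/24; a_5 = -7/120


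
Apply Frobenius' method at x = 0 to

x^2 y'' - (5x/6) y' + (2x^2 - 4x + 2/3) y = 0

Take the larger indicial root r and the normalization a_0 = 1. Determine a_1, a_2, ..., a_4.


Write in Frobenius form y'' + (p(x)/x) y' + (q(x)/x^2) y = 0:
  p(x) = -5/6,  q(x) = 2x^2 - 4x + 2/3.
Indicial equation: r(r-1) + (-5/6) r + (2/3) = 0 -> roots r_1 = 4/3, r_2 = 1/2.
Take r = r_1 = 4/3. Let y(x) = x^r sum_{n>=0} a_n x^n with a_0 = 1.
Substitute y = x^r sum a_n x^n and match x^{r+n}. The recurrence is
  D(n) a_n - 4 a_{n-1} + 2 a_{n-2} = 0,  where D(n) = (r+n)(r+n-1) + (-5/6)(r+n) + (2/3).
  a_n = [4 a_{n-1} - 2 a_{n-2}] / D(n).
Since the indicial polynomial factors as (r - r_1)(r - r_2), D(n) = (r_1 + n - r_1)(r_1 + n - r_2) = n(n + 5/6).
Evaluating step by step (a_0 = 1):
  n = 1: D(1) = 1(1 + 5/6) = 11/6; numerator = 4(1) = 4; a_1 = (4)/(11/6) = 24/11
  n = 2: D(2) = 2(2 + 5/6) = 17/3; numerator = 4(24/11) - 2(1) = 74/11; a_2 = (74/11)/(17/3) = 222/187
  n = 3: D(3) = 3(3 + 5/6) = 23/2; numerator = 4(222/187) - 2(24/11) = 72/187; a_3 = (72/187)/(23/2) = 144/4301
  n = 4: D(4) = 4(4 + 5/6) = 58/3; numerator = 4(144/4301) - 2(222/187) = -876/391; a_4 = (-876/391)/(58/3) = -1314/11339

r = 4/3; a_0 = 1; a_1 = 24/11; a_2 = 222/187; a_3 = 144/4301; a_4 = -1314/11339


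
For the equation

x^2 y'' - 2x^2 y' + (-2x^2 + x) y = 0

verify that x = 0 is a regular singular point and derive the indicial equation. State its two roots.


Divide by x^2 to reach normal form y'' + P_1(x) y' + P_2(x) y = 0 with P_1(x) = -2 and P_2(x) = -2 + 1/x.
x = 0 is a singular point because the y-coefficient -2 + 1/x has a pole at x = 0.
It is a regular singular point because x P_1(x) = p(x) = -2x and x^2 P_2(x) = q(x) = -2x^2 + x are polynomials, hence analytic at x = 0.
p(0) = 0,  q(0) = 0.
Indicial equation: r(r-1) + p(0) r + q(0) = 0, i.e. r^2 + (p(0) - 1) r + q(0) = 0, i.e. r^2 - 1 r = 0.
Discriminant: (-1)^2 - 4(0) = 1, so r = (1 ± 1)/2.
Solving: r_1 = 1, r_2 = 0.

indicial: r^2 - 1 r = 0; roots r_1 = 1, r_2 = 0


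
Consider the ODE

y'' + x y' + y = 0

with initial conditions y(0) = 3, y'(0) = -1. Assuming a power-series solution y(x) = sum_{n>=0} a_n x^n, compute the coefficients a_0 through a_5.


Ansatz: y(x) = sum_{n>=0} a_n x^n, so y'(x) = sum_{n>=1} n a_n x^(n-1) and y''(x) = sum_{n>=2} n(n-1) a_n x^(n-2).
Substitute into P(x) y'' + Q(x) y' + R(x) y = 0 with P(x) = 1, Q(x) = x, R(x) = 1, and match powers of x.
Initial conditions: a_0 = 3, a_1 = -1.
Setting the coefficient of each power of x to zero and solving order by order (substituting the coefficients already found):
  x^0: 2 a_2 + a_0 = 0  ->  2 a_2 = -a_0 = -3  ->  a_2 = -3/2
  x^1: 6 a_3 + 2 a_1 = 0  ->  6 a_3 = -2 a_1 = 2  ->  a_3 = 1/3
  x^2: 12 a_4 + 3 a_2 = 0  ->  12 a_4 = -3 a_2 = 9/2  ->  a_4 = 3/8
  x^3: 20 a_5 + 4 a_3 = 0  ->  20 a_5 = -4 a_3 = -4/3  ->  a_5 = -1/15
Truncated series: y(x) = 3 - x - (3/2) x^2 + (1/3) x^3 + (3/8) x^4 - (1/15) x^5 + O(x^6).

a_0 = 3; a_1 = -1; a_2 = -3/2; a_3 = 1/3; a_4 = 3/8; a_5 = -1/15


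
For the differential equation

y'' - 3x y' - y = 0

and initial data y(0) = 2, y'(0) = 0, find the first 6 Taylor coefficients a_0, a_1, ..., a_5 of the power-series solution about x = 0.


Ansatz: y(x) = sum_{n>=0} a_n x^n, so y'(x) = sum_{n>=1} n a_n x^(n-1) and y''(x) = sum_{n>=2} n(n-1) a_n x^(n-2).
Substitute into P(x) y'' + Q(x) y' + R(x) y = 0 with P(x) = 1, Q(x) = -3x, R(x) = -1, and match powers of x.
Initial conditions: a_0 = 2, a_1 = 0.
Setting the coefficient of each power of x to zero and solving order by order (substituting the coefficients already found):
  x^0: 2 a_2 - a_0 = 0  ->  2 a_2 = a_0 = 2  ->  a_2 = 1
  x^1: 6 a_3 - 4 a_1 = 0  ->  6 a_3 = 4 a_1 = 0  ->  a_3 = 0
  x^2: 12 a_4 - 7 a_2 = 0  ->  12 a_4 = 7 a_2 = 7  ->  a_4 = 7/12
  x^3: 20 a_5 - 10 a_3 = 0  ->  20 a_5 = 10 a_3 = 0  ->  a_5 = 0
Truncated series: y(x) = 2 + x^2 + (7/12) x^4 + O(x^6).

a_0 = 2; a_1 = 0; a_2 = 1; a_3 = 0; a_4 = 7/12; a_5 = 0


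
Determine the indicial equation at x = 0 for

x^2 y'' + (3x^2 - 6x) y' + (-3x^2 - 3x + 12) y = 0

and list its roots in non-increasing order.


Divide by x^2 to reach normal form y'' + P_1(x) y' + P_2(x) y = 0 with P_1(x) = 3 - 6/x and P_2(x) = -3 - 3/x + 12/x^2.
x = 0 is a singular point because the y'-coefficient 3 - 6/x has a pole at x = 0 and the y-coefficient -3 - 3/x + 12/x^2 has a pole at x = 0.
It is a regular singular point because x P_1(x) = p(x) = 3x - 6 and x^2 P_2(x) = q(x) = -3x^2 - 3x + 12 are polynomials, hence analytic at x = 0.
p(0) = -6,  q(0) = 12.
Indicial equation: r(r-1) + p(0) r + q(0) = 0, i.e. r^2 + (p(0) - 1) r + q(0) = 0, i.e. r^2 - 7 r + 12 = 0.
Discriminant: (-7)^2 - 4(12) = 1, so r = (7 ± 1)/2.
Solving: r_1 = 4, r_2 = 3.

indicial: r^2 - 7 r + 12 = 0; roots r_1 = 4, r_2 = 3


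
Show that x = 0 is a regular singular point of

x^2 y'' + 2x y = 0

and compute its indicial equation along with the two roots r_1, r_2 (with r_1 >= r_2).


Divide by x^2 to reach normal form y'' + P_1(x) y' + P_2(x) y = 0 with P_1(x) = 0 and P_2(x) = 2/x.
x = 0 is a singular point because the y-coefficient 2/x has a pole at x = 0.
It is a regular singular point because x P_1(x) = p(x) = 0 and x^2 P_2(x) = q(x) = 2x are polynomials, hence analytic at x = 0.
p(0) = 0,  q(0) = 0.
Indicial equation: r(r-1) + p(0) r + q(0) = 0, i.e. r^2 + (p(0) - 1) r + q(0) = 0, i.e. r^2 - 1 r = 0.
Discriminant: (-1)^2 - 4(0) = 1, so r = (1 ± 1)/2.
Solving: r_1 = 1, r_2 = 0.

indicial: r^2 - 1 r = 0; roots r_1 = 1, r_2 = 0


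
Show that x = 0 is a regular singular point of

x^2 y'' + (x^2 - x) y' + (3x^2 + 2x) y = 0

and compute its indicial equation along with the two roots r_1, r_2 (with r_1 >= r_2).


Divide by x^2 to reach normal form y'' + P_1(x) y' + P_2(x) y = 0 with P_1(x) = 1 - 1/x and P_2(x) = 3 + 2/x.
x = 0 is a singular point because the y'-coefficient 1 - 1/x has a pole at x = 0 and the y-coefficient 3 + 2/x has a pole at x = 0.
It is a regular singular point because x P_1(x) = p(x) = x - 1 and x^2 P_2(x) = q(x) = 3x^2 + 2x are polynomials, hence analytic at x = 0.
p(0) = -1,  q(0) = 0.
Indicial equation: r(r-1) + p(0) r + q(0) = 0, i.e. r^2 + (p(0) - 1) r + q(0) = 0, i.e. r^2 - 2 r = 0.
Discriminant: (-2)^2 - 4(0) = 4, so r = (2 ± 2)/2.
Solving: r_1 = 2, r_2 = 0.

indicial: r^2 - 2 r = 0; roots r_1 = 2, r_2 = 0


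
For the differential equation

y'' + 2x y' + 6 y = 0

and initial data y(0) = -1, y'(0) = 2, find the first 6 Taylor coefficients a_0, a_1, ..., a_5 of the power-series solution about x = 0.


Ansatz: y(x) = sum_{n>=0} a_n x^n, so y'(x) = sum_{n>=1} n a_n x^(n-1) and y''(x) = sum_{n>=2} n(n-1) a_n x^(n-2).
Substitute into P(x) y'' + Q(x) y' + R(x) y = 0 with P(x) = 1, Q(x) = 2x, R(x) = 6, and match powers of x.
Initial conditions: a_0 = -1, a_1 = 2.
Setting the coefficient of each power of x to zero and solving order by order (substituting the coefficients already found):
  x^0: 2 a_2 + 6 a_0 = 0  ->  2 a_2 = -6 a_0 = 6  ->  a_2 = 3
  x^1: 6 a_3 + 8 a_1 = 0  ->  6 a_3 = -8 a_1 = -16  ->  a_3 = -8/3
  x^2: 12 a_4 + 10 a_2 = 0  ->  12 a_4 = -10 a_2 = -30  ->  a_4 = -5/2
  x^3: 20 a_5 + 12 a_3 = 0  ->  20 a_5 = -12 a_3 = 32  ->  a_5 = 8/5
Truncated series: y(x) = -1 + 2 x + 3 x^2 - (8/3) x^3 - (5/2) x^4 + (8/5) x^5 + O(x^6).

a_0 = -1; a_1 = 2; a_2 = 3; a_3 = -8/3; a_4 = -5/2; a_5 = 8/5


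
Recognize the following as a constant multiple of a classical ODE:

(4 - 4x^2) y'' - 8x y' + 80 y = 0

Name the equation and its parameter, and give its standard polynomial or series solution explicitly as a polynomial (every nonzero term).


All three coefficients share the factor 4; dividing through by 4 gives  (1 - x^2) y'' - 2x y' + 20 y = 0.
This matches the Legendre equation (1 - x^2) y'' - 2x y' + n(n+1) y = 0 (note the -2x y' term) with n(n+1) = 20, so n = 4; the polynomial solution is P_4(x).
With y = sum_k a_k x^k, matching x^k gives (k+2)(k+1) a_{k+2} = [k(k+1) - n(n+1)] a_k = (k - 4)(k + 5) a_k. The right side vanishes at k = 4, so the series with the parity of 4 terminates at degree 4.
Standard normalization (P_n(1) = 1): leading coefficient (2n)!/(2^n (n!)^2) = 40320/(16*576) = 35/8, so a_4 = 35/8. Work downward with a_k = (k+1)(k+2) a_{k+2} / ((k - 4)(k + 5)):
  a_2 = (3)(4)(35/8) / ((2 - 4)(2 + 5)) = (105/2)/(-14) = -15/4
  a_0 = (1)(2)(-15/4) / ((0 - 4)(0 + 5)) = (-15/2)/(-20) = 3/8
Hence P_4(x) = 35 x^4/8 - 15 x^2/4 + 3/8.

P_4(x); series = 35 x^4/8 - 15 x^2/4 + 3/8


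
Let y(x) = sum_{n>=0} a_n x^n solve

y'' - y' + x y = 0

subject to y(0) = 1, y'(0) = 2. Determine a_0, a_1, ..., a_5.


Ansatz: y(x) = sum_{n>=0} a_n x^n, so y'(x) = sum_{n>=1} n a_n x^(n-1) and y''(x) = sum_{n>=2} n(n-1) a_n x^(n-2).
Substitute into P(x) y'' + Q(x) y' + R(x) y = 0 with P(x) = 1, Q(x) = -1, R(x) = x, and match powers of x.
Initial conditions: a_0 = 1, a_1 = 2.
Setting the coefficient of each power of x to zero and solving order by order (substituting the coefficients already found):
  x^0: 2 a_2 - a_1 = 0  ->  2 a_2 = a_1 = 2  ->  a_2 = 1
  x^1: 6 a_3 - 2 a_2 + a_0 = 0  ->  6 a_3 = 2 a_2 - a_0 = 1  ->  a_3 = 1/6
  x^2: 12 a_4 - 3 a_3 + a_1 = 0  ->  12 a_4 = 3 a_3 - a_1 = -3/2  ->  a_4 = -1/8
  x^3: 20 a_5 - 4 a_4 + a_2 = 0  ->  20 a_5 = 4 a_4 - a_2 = -3/2  ->  a_5 = -3/40
Truncated series: y(x) = 1 + 2 x + x^2 + (1/6) x^3 - (1/8) x^4 - (3/40) x^5 + O(x^6).

a_0 = 1; a_1 = 2; a_2 = 1; a_3 = 1/6; a_4 = -1/8; a_5 = -3/40


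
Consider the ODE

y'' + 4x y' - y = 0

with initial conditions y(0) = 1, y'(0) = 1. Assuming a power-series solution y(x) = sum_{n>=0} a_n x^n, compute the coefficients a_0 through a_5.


Ansatz: y(x) = sum_{n>=0} a_n x^n, so y'(x) = sum_{n>=1} n a_n x^(n-1) and y''(x) = sum_{n>=2} n(n-1) a_n x^(n-2).
Substitute into P(x) y'' + Q(x) y' + R(x) y = 0 with P(x) = 1, Q(x) = 4x, R(x) = -1, and match powers of x.
Initial conditions: a_0 = 1, a_1 = 1.
Setting the coefficient of each power of x to zero and solving order by order (substituting the coefficients already found):
  x^0: 2 a_2 - a_0 = 0  ->  2 a_2 = a_0 = 1  ->  a_2 = 1/2
  x^1: 6 a_3 + 3 a_1 = 0  ->  6 a_3 = -3 a_1 = -3  ->  a_3 = -1/2
  x^2: 12 a_4 + 7 a_2 = 0  ->  12 a_4 = -7 a_2 = -7/2  ->  a_4 = -7/24
  x^3: 20 a_5 + 11 a_3 = 0  ->  20 a_5 = -11 a_3 = 11/2  ->  a_5 = 11/40
Truncated series: y(x) = 1 + x + (1/2) x^2 - (1/2) x^3 - (7/24) x^4 + (11/40) x^5 + O(x^6).

a_0 = 1; a_1 = 1; a_2 = 1/2; a_3 = -1/2; a_4 = -7/24; a_5 = 11/40


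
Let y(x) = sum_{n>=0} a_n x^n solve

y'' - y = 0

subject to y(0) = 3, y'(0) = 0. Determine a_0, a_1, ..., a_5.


Ansatz: y(x) = sum_{n>=0} a_n x^n, so y'(x) = sum_{n>=1} n a_n x^(n-1) and y''(x) = sum_{n>=2} n(n-1) a_n x^(n-2).
Substitute into P(x) y'' + Q(x) y' + R(x) y = 0 with P(x) = 1, Q(x) = 0, R(x) = -1, and match powers of x.
Initial conditions: a_0 = 3, a_1 = 0.
Setting the coefficient of each power of x to zero and solving order by order (substituting the coefficients already found):
  x^0: 2 a_2 - a_0 = 0  ->  2 a_2 = a_0 = 3  ->  a_2 = 3/2
  x^1: 6 a_3 - a_1 = 0  ->  6 a_3 = a_1 = 0  ->  a_3 = 0
  x^2: 12 a_4 - a_2 = 0  ->  12 a_4 = a_2 = 3/2  ->  a_4 = 1/8
  x^3: 20 a_5 - a_3 = 0  ->  20 a_5 = a_3 = 0  ->  a_5 = 0
Truncated series: y(x) = 3 + (3/2) x^2 + (1/8) x^4 + O(x^6).

a_0 = 3; a_1 = 0; a_2 = 3/2; a_3 = 0; a_4 = 1/8; a_5 = 0


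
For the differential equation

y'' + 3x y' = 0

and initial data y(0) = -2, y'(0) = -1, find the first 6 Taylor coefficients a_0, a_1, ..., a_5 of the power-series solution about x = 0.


Ansatz: y(x) = sum_{n>=0} a_n x^n, so y'(x) = sum_{n>=1} n a_n x^(n-1) and y''(x) = sum_{n>=2} n(n-1) a_n x^(n-2).
Substitute into P(x) y'' + Q(x) y' + R(x) y = 0 with P(x) = 1, Q(x) = 3x, R(x) = 0, and match powers of x.
Initial conditions: a_0 = -2, a_1 = -1.
Setting the coefficient of each power of x to zero and solving order by order (substituting the coefficients already found):
  x^0: 2 a_2 = 0  ->  a_2 = 0
  x^1: 6 a_3 + 3 a_1 = 0  ->  6 a_3 = -3 a_1 = 3  ->  a_3 = 1/2
  x^2: 12 a_4 + 6 a_2 = 0  ->  12 a_4 = -6 a_2 = 0  ->  a_4 = 0
  x^3: 20 a_5 + 9 a_3 = 0  ->  20 a_5 = -9 a_3 = -9/2  ->  a_5 = -9/40
Truncated series: y(x) = -2 - x + (1/2) x^3 - (9/40) x^5 + O(x^6).

a_0 = -2; a_1 = -1; a_2 = 0; a_3 = 1/2; a_4 = 0; a_5 = -9/40


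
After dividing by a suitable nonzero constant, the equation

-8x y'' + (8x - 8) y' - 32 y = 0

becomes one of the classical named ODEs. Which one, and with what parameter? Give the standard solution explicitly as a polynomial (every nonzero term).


All three coefficients share the factor -8; dividing through by -8 gives  x y'' + (1 - x) y' + 4 y = 0.
This matches the Laguerre equation x y'' + (1 - x) y' + n y = 0 with n = 4; the polynomial solution is L_4(x).
With y = sum_k a_k x^k, matching x^k gives (k+1)k a_{k+1} + (k+1) a_{k+1} - k a_k + n a_k = 0, i.e. (k+1)^2 a_{k+1} = (k - n) a_k = (k - 4) a_k. The right side vanishes at k = 4, so the series terminates at degree 4.
Standard normalization L_n(0) = 1 gives a_0 = 1. Work upward with a_{k+1} = (k - 4) a_k / (k+1)^2:
  a_1 = (0 - 4)(1) / 1^2 = -4/1 = -4
  a_2 = (1 - 4)(-4) / 2^2 = 12/4 = 3
  a_3 = (2 - 4)(3) / 3^2 = -6/9 = -2/3
  a_4 = (3 - 4)(-2/3) / 4^2 = (2/3)/16 = 1/24
Hence L_4(x) = x^4/24 - 2 x^3/3 + 3 x^2 - 4 x + 1.

L_4(x); series = x^4/24 - 2 x^3/3 + 3 x^2 - 4 x + 1


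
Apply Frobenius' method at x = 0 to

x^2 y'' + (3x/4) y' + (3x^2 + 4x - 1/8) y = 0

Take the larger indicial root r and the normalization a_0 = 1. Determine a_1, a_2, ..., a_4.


Write in Frobenius form y'' + (p(x)/x) y' + (q(x)/x^2) y = 0:
  p(x) = 3/4,  q(x) = 3x^2 + 4x - 1/8.
Indicial equation: r(r-1) + (3/4) r + (-1/8) = 0 -> roots r_1 = 1/2, r_2 = -1/4.
Take r = r_1 = 1/2. Let y(x) = x^r sum_{n>=0} a_n x^n with a_0 = 1.
Substitute y = x^r sum a_n x^n and match x^{r+n}. The recurrence is
  D(n) a_n + 4 a_{n-1} + 3 a_{n-2} = 0,  where D(n) = (r+n)(r+n-1) + (3/4)(r+n) + (-1/8).
  a_n = [-4 a_{n-1} - 3 a_{n-2}] / D(n).
Since the indicial polynomial factors as (r - r_1)(r - r_2), D(n) = (r_1 + n - r_1)(r_1 + n - r_2) = n(n + 3/4).
Evaluating step by step (a_0 = 1):
  n = 1: D(1) = 1(1 + 3/4) = 7/4; numerator = -4(1) = -4; a_1 = (-4)/(7/4) = -16/7
  n = 2: D(2) = 2(2 + 3/4) = 11/2; numerator = -4(-16/7) - 3(1) = 43/7; a_2 = (43/7)/(11/2) = 86/77
  n = 3: D(3) = 3(3 + 3/4) = 45/4; numerator = -4(86/77) - 3(-16/7) = 184/77; a_3 = (184/77)/(45/4) = 736/3465
  n = 4: D(4) = 4(4 + 3/4) = 19; numerator = -4(736/3465) - 3(86/77) = -14554/3465; a_4 = (-14554/3465)/(19) = -766/3465

r = 1/2; a_0 = 1; a_1 = -16/7; a_2 = 86/77; a_3 = 736/3465; a_4 = -766/3465


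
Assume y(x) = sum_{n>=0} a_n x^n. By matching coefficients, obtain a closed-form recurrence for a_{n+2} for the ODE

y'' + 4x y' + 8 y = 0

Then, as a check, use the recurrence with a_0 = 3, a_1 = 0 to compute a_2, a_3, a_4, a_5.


Substitute y = sum_n a_n x^n.
y''(x) has coefficient (n+2)(n+1) a_{n+2} at x^n;
4 x y'(x) has coefficient 4 n a_n at x^n (shift);
8 y(x) has coefficient 8 a_n at x^n.
Matching x^n: (n+2)(n+1) a_{n+2} + (4n + 8) a_n = 0.
Thus a_{n+2} = (-4n - 8) / ((n+1)(n+2)) * a_n.

Check with a_0 = 3, a_1 = 0 (apply the recurrence for n = 0, 1, 2, 3): a_0 = 3, a_1 = 0, a_2 = -12, a_3 = 0, a_4 = 16, a_5 = 0.

a_(n+2) = (-4n - 8) / ((n+1)(n+2)) * a_n; check: a_0 = 3, a_1 = 0, a_2 = -12, a_3 = 0, a_4 = 16, a_5 = 0


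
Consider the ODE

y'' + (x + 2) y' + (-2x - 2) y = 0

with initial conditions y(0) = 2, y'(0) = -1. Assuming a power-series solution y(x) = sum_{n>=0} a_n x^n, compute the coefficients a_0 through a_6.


Ansatz: y(x) = sum_{n>=0} a_n x^n, so y'(x) = sum_{n>=1} n a_n x^(n-1) and y''(x) = sum_{n>=2} n(n-1) a_n x^(n-2).
Substitute into P(x) y'' + Q(x) y' + R(x) y = 0 with P(x) = 1, Q(x) = x + 2, R(x) = -2x - 2, and match powers of x.
Initial conditions: a_0 = 2, a_1 = -1.
Setting the coefficient of each power of x to zero and solving order by order (substituting the coefficients already found):
  x^0: 2 a_2 + 2 a_1 - 2 a_0 = 0  ->  2 a_2 = -2 a_1 + 2 a_0 = 6  ->  a_2 = 3
  x^1: 6 a_3 + 4 a_2 - a_1 - 2 a_0 = 0  ->  6 a_3 = -4 a_2 + a_1 + 2 a_0 = -9  ->  a_3 = -3/2
  x^2: 12 a_4 + 6 a_3 - 2 a_1 = 0  ->  12 a_4 = -6 a_3 + 2 a_1 = 7  ->  a_4 = 7/12
  x^3: 20 a_5 + 8 a_4 + a_3 - 2 a_2 = 0  ->  20 a_5 = -8 a_4 - a_3 + 2 a_2 = 17/6  ->  a_5 = 17/120
  x^4: 30 a_6 + 10 a_5 + 2 a_4 - 2 a_3 = 0  ->  30 a_6 = -10 a_5 - 2 a_4 + 2 a_3 = -67/12  ->  a_6 = -67/360
Truncated series: y(x) = 2 - x + 3 x^2 - (3/2) x^3 + (7/12) x^4 + (17/120) x^5 - (67/360) x^6 + O(x^7).

a_0 = 2; a_1 = -1; a_2 = 3; a_3 = -3/2; a_4 = 7/12; a_5 = 17/120; a_6 = -67/360


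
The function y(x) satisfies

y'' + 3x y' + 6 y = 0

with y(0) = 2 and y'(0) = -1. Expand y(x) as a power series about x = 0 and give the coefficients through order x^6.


Ansatz: y(x) = sum_{n>=0} a_n x^n, so y'(x) = sum_{n>=1} n a_n x^(n-1) and y''(x) = sum_{n>=2} n(n-1) a_n x^(n-2).
Substitute into P(x) y'' + Q(x) y' + R(x) y = 0 with P(x) = 1, Q(x) = 3x, R(x) = 6, and match powers of x.
Initial conditions: a_0 = 2, a_1 = -1.
Setting the coefficient of each power of x to zero and solving order by order (substituting the coefficients already found):
  x^0: 2 a_2 + 6 a_0 = 0  ->  2 a_2 = -6 a_0 = -12  ->  a_2 = -6
  x^1: 6 a_3 + 9 a_1 = 0  ->  6 a_3 = -9 a_1 = 9  ->  a_3 = 3/2
  x^2: 12 a_4 + 12 a_2 = 0  ->  12 a_4 = -12 a_2 = 72  ->  a_4 = 6
  x^3: 20 a_5 + 15 a_3 = 0  ->  20 a_5 = -15 a_3 = -45/2  ->  a_5 = -9/8
  x^4: 30 a_6 + 18 a_4 = 0  ->  30 a_6 = -18 a_4 = -108  ->  a_6 = -18/5
Truncated series: y(x) = 2 - x - 6 x^2 + (3/2) x^3 + 6 x^4 - (9/8) x^5 - (18/5) x^6 + O(x^7).

a_0 = 2; a_1 = -1; a_2 = -6; a_3 = 3/2; a_4 = 6; a_5 = -9/8; a_6 = -18/5


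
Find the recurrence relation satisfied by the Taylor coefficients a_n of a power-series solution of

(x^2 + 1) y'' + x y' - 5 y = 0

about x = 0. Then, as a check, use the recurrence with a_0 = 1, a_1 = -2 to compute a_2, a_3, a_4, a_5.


Substitute y = sum_n a_n x^n.
(1 + 1 x^2) y'' contributes (n+2)(n+1) a_{n+2} + n(n-1) a_n at x^n.
x y'(x) contributes n a_n at x^n.
-5 y(x) contributes -5 a_n at x^n.
Matching x^n: (n+2)(n+1) a_{n+2} + (n(n-1) + n - 5) a_n = 0.
Thus a_{n+2} = (-n(n-1) - n + 5) / ((n+1)(n+2)) * a_n.

Check with a_0 = 1, a_1 = -2 (apply the recurrence for n = 0, 1, 2, 3): a_0 = 1, a_1 = -2, a_2 = 5/2, a_3 = -4/3, a_4 = 5/24, a_5 = 4/15.

a_(n+2) = (-n(n-1) - n + 5) / ((n+1)(n+2)) * a_n; check: a_0 = 1, a_1 = -2, a_2 = 5/2, a_3 = -4/3, a_4 = 5/24, a_5 = 4/15


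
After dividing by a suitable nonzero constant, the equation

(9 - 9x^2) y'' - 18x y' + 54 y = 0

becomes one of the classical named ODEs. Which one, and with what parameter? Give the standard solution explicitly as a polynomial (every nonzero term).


All three coefficients share the factor 9; dividing through by 9 gives  (1 - x^2) y'' - 2x y' + 6 y = 0.
This matches the Legendre equation (1 - x^2) y'' - 2x y' + n(n+1) y = 0 (note the -2x y' term) with n(n+1) = 6, so n = 2; the polynomial solution is P_2(x).
With y = sum_k a_k x^k, matching x^k gives (k+2)(k+1) a_{k+2} = [k(k+1) - n(n+1)] a_k = (k - 2)(k + 3) a_k. The right side vanishes at k = 2, so the series with the parity of 2 terminates at degree 2.
Standard normalization (P_n(1) = 1): leading coefficient (2n)!/(2^n (n!)^2) = 24/(4*4) = 3/2, so a_2 = 3/2. Work downward with a_k = (k+1)(k+2) a_{k+2} / ((k - 2)(k + 3)):
  a_0 = (1)(2)(3/2) / ((0 - 2)(0 + 3)) = 3/(-6) = -1/2
Hence P_2(x) = 3 x^2/2 - 1/2.

P_2(x); series = 3 x^2/2 - 1/2


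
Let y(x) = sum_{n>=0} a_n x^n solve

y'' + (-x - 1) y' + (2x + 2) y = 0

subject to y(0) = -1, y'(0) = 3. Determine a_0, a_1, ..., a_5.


Ansatz: y(x) = sum_{n>=0} a_n x^n, so y'(x) = sum_{n>=1} n a_n x^(n-1) and y''(x) = sum_{n>=2} n(n-1) a_n x^(n-2).
Substitute into P(x) y'' + Q(x) y' + R(x) y = 0 with P(x) = 1, Q(x) = -x - 1, R(x) = 2x + 2, and match powers of x.
Initial conditions: a_0 = -1, a_1 = 3.
Setting the coefficient of each power of x to zero and solving order by order (substituting the coefficients already found):
  x^0: 2 a_2 - a_1 + 2 a_0 = 0  ->  2 a_2 = a_1 - 2 a_0 = 5  ->  a_2 = 5/2
  x^1: 6 a_3 - 2 a_2 + a_1 + 2 a_0 = 0  ->  6 a_3 = 2 a_2 - a_1 - 2 a_0 = 4  ->  a_3 = 2/3
  x^2: 12 a_4 - 3 a_3 + 2 a_1 = 0  ->  12 a_4 = 3 a_3 - 2 a_1 = -4  ->  a_4 = -1/3
  x^3: 20 a_5 - 4 a_4 - a_3 + 2 a_2 = 0  ->  20 a_5 = 4 a_4 + a_3 - 2 a_2 = -17/3  ->  a_5 = -17/60
Truncated series: y(x) = -1 + 3 x + (5/2) x^2 + (2/3) x^3 - (1/3) x^4 - (17/60) x^5 + O(x^6).

a_0 = -1; a_1 = 3; a_2 = 5/2; a_3 = 2/3; a_4 = -1/3; a_5 = -17/60


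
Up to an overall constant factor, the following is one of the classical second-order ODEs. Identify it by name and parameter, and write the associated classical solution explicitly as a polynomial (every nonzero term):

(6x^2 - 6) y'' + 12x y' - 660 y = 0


All three coefficients share the factor -6; dividing through by -6 gives  (1 - x^2) y'' - 2x y' + 110 y = 0.
This matches the Legendre equation (1 - x^2) y'' - 2x y' + n(n+1) y = 0 (note the -2x y' term) with n(n+1) = 110, so n = 10; the polynomial solution is P_10(x).
With y = sum_k a_k x^k, matching x^k gives (k+2)(k+1) a_{k+2} = [k(k+1) - n(n+1)] a_k = (k - 10)(k + 11) a_k. The right side vanishes at k = 10, so the series with the parity of 10 terminates at degree 10.
Standard normalization (P_n(1) = 1): leading coefficient (2n)!/(2^n (n!)^2) = 2432902008176640000/(1024*13168189440000) = 46189/256, so a_10 = 46189/256. Work downward with a_k = (k+1)(k+2) a_{k+2} / ((k - 10)(k + 11)):
  a_8 = (9)(10)(46189/256) / ((8 - 10)(8 + 11)) = (2078505/128)/(-38) = -109395/256
  a_6 = (7)(8)(-109395/256) / ((6 - 10)(6 + 11)) = (-765765/32)/(-68) = 45045/128
  a_4 = (5)(6)(45045/128) / ((4 - 10)(4 + 11)) = (675675/64)/(-90) = -15015/128
  a_2 = (3)(4)(-15015/128) / ((2 - 10)(2 + 11)) = (-45045/32)/(-104) = 3465/256
  a_0 = (1)(2)(3465/256) / ((0 - 10)(0 + 11)) = (3465/128)/(-110) = -63/256
Hence P_10(x) = 46189 x^10/256 - 109395 x^8/256 + 45045 x^6/128 - 15015 x^4/128 + 3465 x^2/256 - 63/256.

P_10(x); series = 46189 x^10/256 - 109395 x^8/256 + 45045 x^6/128 - 15015 x^4/128 + 3465 x^2/256 - 63/256


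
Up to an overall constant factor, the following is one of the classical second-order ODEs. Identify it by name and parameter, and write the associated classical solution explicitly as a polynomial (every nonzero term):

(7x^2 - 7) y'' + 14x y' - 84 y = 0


All three coefficients share the factor -7; dividing through by -7 gives  (1 - x^2) y'' - 2x y' + 12 y = 0.
This matches the Legendre equation (1 - x^2) y'' - 2x y' + n(n+1) y = 0 (note the -2x y' term) with n(n+1) = 12, so n = 3; the polynomial solution is P_3(x).
With y = sum_k a_k x^k, matching x^k gives (k+2)(k+1) a_{k+2} = [k(k+1) - n(n+1)] a_k = (k - 3)(k + 4) a_k. The right side vanishes at k = 3, so the series with the parity of 3 terminates at degree 3.
Standard normalization (P_n(1) = 1): leading coefficient (2n)!/(2^n (n!)^2) = 720/(8*36) = 5/2, so a_3 = 5/2. Work downward with a_k = (k+1)(k+2) a_{k+2} / ((k - 3)(k + 4)):
  a_1 = (2)(3)(5/2) / ((1 - 3)(1 + 4)) = 15/(-10) = -3/2
Hence P_3(x) = 5 x^3/2 - 3 x/2.

P_3(x); series = 5 x^3/2 - 3 x/2


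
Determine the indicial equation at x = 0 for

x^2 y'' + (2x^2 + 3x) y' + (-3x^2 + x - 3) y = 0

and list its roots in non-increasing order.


Divide by x^2 to reach normal form y'' + P_1(x) y' + P_2(x) y = 0 with P_1(x) = 2 + 3/x and P_2(x) = -3 + 1/x - 3/x^2.
x = 0 is a singular point because the y'-coefficient 2 + 3/x has a pole at x = 0 and the y-coefficient -3 + 1/x - 3/x^2 has a pole at x = 0.
It is a regular singular point because x P_1(x) = p(x) = 2x + 3 and x^2 P_2(x) = q(x) = -3x^2 + x - 3 are polynomials, hence analytic at x = 0.
p(0) = 3,  q(0) = -3.
Indicial equation: r(r-1) + p(0) r + q(0) = 0, i.e. r^2 + (p(0) - 1) r + q(0) = 0, i.e. r^2 + 2 r - 3 = 0.
Discriminant: (2)^2 - 4(-3) = 16, so r = (-2 ± 4)/2.
Solving: r_1 = 1, r_2 = -3.

indicial: r^2 + 2 r - 3 = 0; roots r_1 = 1, r_2 = -3


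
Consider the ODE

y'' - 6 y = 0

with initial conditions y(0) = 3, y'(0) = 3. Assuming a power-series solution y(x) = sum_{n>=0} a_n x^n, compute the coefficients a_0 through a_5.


Ansatz: y(x) = sum_{n>=0} a_n x^n, so y'(x) = sum_{n>=1} n a_n x^(n-1) and y''(x) = sum_{n>=2} n(n-1) a_n x^(n-2).
Substitute into P(x) y'' + Q(x) y' + R(x) y = 0 with P(x) = 1, Q(x) = 0, R(x) = -6, and match powers of x.
Initial conditions: a_0 = 3, a_1 = 3.
Setting the coefficient of each power of x to zero and solving order by order (substituting the coefficients already found):
  x^0: 2 a_2 - 6 a_0 = 0  ->  2 a_2 = 6 a_0 = 18  ->  a_2 = 9
  x^1: 6 a_3 - 6 a_1 = 0  ->  6 a_3 = 6 a_1 = 18  ->  a_3 = 3
  x^2: 12 a_4 - 6 a_2 = 0  ->  12 a_4 = 6 a_2 = 54  ->  a_4 = 9/2
  x^3: 20 a_5 - 6 a_3 = 0  ->  20 a_5 = 6 a_3 = 18  ->  a_5 = 9/10
Truncated series: y(x) = 3 + 3 x + 9 x^2 + 3 x^3 + (9/2) x^4 + (9/10) x^5 + O(x^6).

a_0 = 3; a_1 = 3; a_2 = 9; a_3 = 3; a_4 = 9/2; a_5 = 9/10


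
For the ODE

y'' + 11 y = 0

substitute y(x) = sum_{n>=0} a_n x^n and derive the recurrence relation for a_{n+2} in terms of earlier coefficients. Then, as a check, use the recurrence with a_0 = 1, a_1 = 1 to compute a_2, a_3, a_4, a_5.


Substitute y = sum_n a_n x^n into y'' + (const) y = 0.
y''(x) = sum_{n>=0} (n+2)(n+1) a_{n+2} x^n.
The ODE becomes sum_n [(n+2)(n+1) a_{n+2} + 11 a_n] x^n = 0.
Setting each coefficient to zero gives the recurrence:
  (n+2)(n+1) a_{n+2} + 11 a_n = 0,
  a_{n+2} = -11 / ((n+1)(n+2)) a_n.

Check with a_0 = 1, a_1 = 1 (apply the recurrence for n = 0, 1, 2, 3): a_0 = 1, a_1 = 1, a_2 = -11/2, a_3 = -11/6, a_4 = 121/24, a_5 = 121/120.

a_{n+2} = -11/((n+1)(n+2)) * a_n; check: a_0 = 1, a_1 = 1, a_2 = -11/2, a_3 = -11/6, a_4 = 121/24, a_5 = 121/120


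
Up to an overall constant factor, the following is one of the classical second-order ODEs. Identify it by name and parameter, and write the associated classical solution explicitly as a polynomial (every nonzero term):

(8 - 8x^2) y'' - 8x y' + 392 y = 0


All three coefficients share the factor 8; dividing through by 8 gives  (1 - x^2) y'' - x y' + 49 y = 0.
This matches the Chebyshev equation (1 - x^2) y'' - x y' + n^2 y = 0 (note the -x y' term, not -2x y') with n^2 = 49, so n = 7; the polynomial solution is T_7(x).
With y = sum_k a_k x^k, matching x^k gives (k+2)(k+1) a_{k+2} = (k^2 - n^2) a_k = (k - 7)(k + 7) a_k. The right side vanishes at k = 7, so the series with the parity of 7 terminates at degree 7.
Standard normalization: leading coefficient of T_n is 2^(n-1), so a_7 = 2^6 = 64. Work downward with a_k = (k+1)(k+2) a_{k+2} / ((k - 7)(k + 7)):
  a_5 = (6)(7)(64) / ((5 - 7)(5 + 7)) = 2688/(-24) = -112
  a_3 = (4)(5)(-112) / ((3 - 7)(3 + 7)) = -2240/(-40) = 56
  a_1 = (2)(3)(56) / ((1 - 7)(1 + 7)) = 336/(-48) = -7
Hence T_7(x) = 64 x^7 - 112 x^5 + 56 x^3 - 7 x.

T_7(x); series = 64 x^7 - 112 x^5 + 56 x^3 - 7 x


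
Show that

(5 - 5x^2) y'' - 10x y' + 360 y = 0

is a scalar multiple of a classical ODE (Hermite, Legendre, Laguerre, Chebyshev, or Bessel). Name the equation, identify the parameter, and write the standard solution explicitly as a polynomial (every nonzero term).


All three coefficients share the factor 5; dividing through by 5 gives  (1 - x^2) y'' - 2x y' + 72 y = 0.
This matches the Legendre equation (1 - x^2) y'' - 2x y' + n(n+1) y = 0 (note the -2x y' term) with n(n+1) = 72, so n = 8; the polynomial solution is P_8(x).
With y = sum_k a_k x^k, matching x^k gives (k+2)(k+1) a_{k+2} = [k(k+1) - n(n+1)] a_k = (k - 8)(k + 9) a_k. The right side vanishes at k = 8, so the series with the parity of 8 terminates at degree 8.
Standard normalization (P_n(1) = 1): leading coefficient (2n)!/(2^n (n!)^2) = 20922789888000/(256*1625702400) = 6435/128, so a_8 = 6435/128. Work downward with a_k = (k+1)(k+2) a_{k+2} / ((k - 8)(k + 9)):
  a_6 = (7)(8)(6435/128) / ((6 - 8)(6 + 9)) = (45045/16)/(-30) = -3003/32
  a_4 = (5)(6)(-3003/32) / ((4 - 8)(4 + 9)) = (-45045/16)/(-52) = 3465/64
  a_2 = (3)(4)(3465/64) / ((2 - 8)(2 + 9)) = (10395/16)/(-66) = -315/32
  a_0 = (1)(2)(-315/32) / ((0 - 8)(0 + 9)) = (-315/16)/(-72) = 35/128
Hence P_8(x) = 6435 x^8/128 - 3003 x^6/32 + 3465 x^4/64 - 315 x^2/32 + 35/128.

P_8(x); series = 6435 x^8/128 - 3003 x^6/32 + 3465 x^4/64 - 315 x^2/32 + 35/128


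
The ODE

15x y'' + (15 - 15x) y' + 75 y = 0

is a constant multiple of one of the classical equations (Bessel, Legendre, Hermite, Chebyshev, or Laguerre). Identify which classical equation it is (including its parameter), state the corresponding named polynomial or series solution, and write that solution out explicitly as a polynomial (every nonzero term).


All three coefficients share the factor 15; dividing through by 15 gives  x y'' + (1 - x) y' + 5 y = 0.
This matches the Laguerre equation x y'' + (1 - x) y' + n y = 0 with n = 5; the polynomial solution is L_5(x).
With y = sum_k a_k x^k, matching x^k gives (k+1)k a_{k+1} + (k+1) a_{k+1} - k a_k + n a_k = 0, i.e. (k+1)^2 a_{k+1} = (k - n) a_k = (k - 5) a_k. The right side vanishes at k = 5, so the series terminates at degree 5.
Standard normalization L_n(0) = 1 gives a_0 = 1. Work upward with a_{k+1} = (k - 5) a_k / (k+1)^2:
  a_1 = (0 - 5)(1) / 1^2 = -5/1 = -5
  a_2 = (1 - 5)(-5) / 2^2 = 20/4 = 5
  a_3 = (2 - 5)(5) / 3^2 = -15/9 = -5/3
  a_4 = (3 - 5)(-5/3) / 4^2 = (10/3)/16 = 5/24
  a_5 = (4 - 5)(5/24) / 5^2 = (-5/24)/25 = -1/120
Hence L_5(x) = -x^5/120 + 5 x^4/24 - 5 x^3/3 + 5 x^2 - 5 x + 1.

L_5(x); series = -x^5/120 + 5 x^4/24 - 5 x^3/3 + 5 x^2 - 5 x + 1


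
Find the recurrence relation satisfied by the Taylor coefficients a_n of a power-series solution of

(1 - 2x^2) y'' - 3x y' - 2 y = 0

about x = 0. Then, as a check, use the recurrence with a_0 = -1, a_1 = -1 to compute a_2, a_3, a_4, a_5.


Substitute y = sum_n a_n x^n.
(1 - 2 x^2) y'' contributes (n+2)(n+1) a_{n+2} - 2 n(n-1) a_n at x^n.
-3 x y'(x) contributes -3 n a_n at x^n.
-2 y(x) contributes -2 a_n at x^n.
Matching x^n: (n+2)(n+1) a_{n+2} + (-2 n(n-1) - 3 n - 2) a_n = 0.
Thus a_{n+2} = (2 n(n-1) + 3 n + 2) / ((n+1)(n+2)) * a_n.

Check with a_0 = -1, a_1 = -1 (apply the recurrence for n = 0, 1, 2, 3): a_0 = -1, a_1 = -1, a_2 = -1, a_3 = -5/6, a_4 = -1, a_5 = -23/24.

a_(n+2) = (2 n(n-1) + 3 n + 2) / ((n+1)(n+2)) * a_n; check: a_0 = -1, a_1 = -1, a_2 = -1, a_3 = -5/6, a_4 = -1, a_5 = -23/24


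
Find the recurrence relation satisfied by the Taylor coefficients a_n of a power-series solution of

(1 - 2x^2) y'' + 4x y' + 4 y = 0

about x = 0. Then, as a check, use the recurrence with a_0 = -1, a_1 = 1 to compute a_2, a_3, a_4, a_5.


Substitute y = sum_n a_n x^n.
(1 - 2 x^2) y'' contributes (n+2)(n+1) a_{n+2} - 2 n(n-1) a_n at x^n.
4 x y'(x) contributes 4 n a_n at x^n.
4 y(x) contributes 4 a_n at x^n.
Matching x^n: (n+2)(n+1) a_{n+2} + (-2 n(n-1) + 4 n + 4) a_n = 0.
Thus a_{n+2} = (2 n(n-1) - 4 n - 4) / ((n+1)(n+2)) * a_n.

Check with a_0 = -1, a_1 = 1 (apply the recurrence for n = 0, 1, 2, 3): a_0 = -1, a_1 = 1, a_2 = 2, a_3 = -4/3, a_4 = -4/3, a_5 = 4/15.

a_(n+2) = (2 n(n-1) - 4 n - 4) / ((n+1)(n+2)) * a_n; check: a_0 = -1, a_1 = 1, a_2 = 2, a_3 = -4/3, a_4 = -4/3, a_5 = 4/15


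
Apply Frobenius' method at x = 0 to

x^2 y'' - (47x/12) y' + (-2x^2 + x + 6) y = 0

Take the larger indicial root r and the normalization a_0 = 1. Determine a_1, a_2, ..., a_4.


Write in Frobenius form y'' + (p(x)/x) y' + (q(x)/x^2) y = 0:
  p(x) = -47/12,  q(x) = -2x^2 + x + 6.
Indicial equation: r(r-1) + (-47/12) r + (6) = 0 -> roots r_1 = 8/3, r_2 = 9/4.
Take r = r_1 = 8/3. Let y(x) = x^r sum_{n>=0} a_n x^n with a_0 = 1.
Substitute y = x^r sum a_n x^n and match x^{r+n}. The recurrence is
  D(n) a_n + 1 a_{n-1} - 2 a_{n-2} = 0,  where D(n) = (r+n)(r+n-1) + (-47/12)(r+n) + (6).
  a_n = [-1 a_{n-1} + 2 a_{n-2}] / D(n).
Since the indicial polynomial factors as (r - r_1)(r - r_2), D(n) = (r_1 + n - r_1)(r_1 + n - r_2) = n(n + 5/12).
Evaluating step by step (a_0 = 1):
  n = 1: D(1) = 1(1 + 5/12) = 17/12; numerator = -1(1) = -1; a_1 = (-1)/(17/12) = -12/17
  n = 2: D(2) = 2(2 + 5/12) = 29/6; numerator = -1(-12/17) + 2(1) = 46/17; a_2 = (46/17)/(29/6) = 276/493
  n = 3: D(3) = 3(3 + 5/12) = 41/4; numerator = -1(276/493) + 2(-12/17) = -972/493; a_3 = (-972/493)/(41/4) = -3888/20213
  n = 4: D(4) = 4(4 + 5/12) = 53/3; numerator = -1(-3888/20213) + 2(276/493) = 1560/1189; a_4 = (1560/1189)/(53/3) = 4680/63017

r = 8/3; a_0 = 1; a_1 = -12/17; a_2 = 276/493; a_3 = -3888/20213; a_4 = 4680/63017


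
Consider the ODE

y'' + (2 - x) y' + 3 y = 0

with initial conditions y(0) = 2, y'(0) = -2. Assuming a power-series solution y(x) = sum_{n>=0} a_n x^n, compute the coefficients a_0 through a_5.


Ansatz: y(x) = sum_{n>=0} a_n x^n, so y'(x) = sum_{n>=1} n a_n x^(n-1) and y''(x) = sum_{n>=2} n(n-1) a_n x^(n-2).
Substitute into P(x) y'' + Q(x) y' + R(x) y = 0 with P(x) = 1, Q(x) = 2 - x, R(x) = 3, and match powers of x.
Initial conditions: a_0 = 2, a_1 = -2.
Setting the coefficient of each power of x to zero and solving order by order (substituting the coefficients already found):
  x^0: 2 a_2 + 2 a_1 + 3 a_0 = 0  ->  2 a_2 = -2 a_1 - 3 a_0 = -2  ->  a_2 = -1
  x^1: 6 a_3 + 4 a_2 + 2 a_1 = 0  ->  6 a_3 = -4 a_2 - 2 a_1 = 8  ->  a_3 = 4/3
  x^2: 12 a_4 + 6 a_3 + a_2 = 0  ->  12 a_4 = -6 a_3 - a_2 = -7  ->  a_4 = -7/12
  x^3: 20 a_5 + 8 a_4 = 0  ->  20 a_5 = -8 a_4 = 14/3  ->  a_5 = 7/30
Truncated series: y(x) = 2 - 2 x - x^2 + (4/3) x^3 - (7/12) x^4 + (7/30) x^5 + O(x^6).

a_0 = 2; a_1 = -2; a_2 = -1; a_3 = 4/3; a_4 = -7/12; a_5 = 7/30
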